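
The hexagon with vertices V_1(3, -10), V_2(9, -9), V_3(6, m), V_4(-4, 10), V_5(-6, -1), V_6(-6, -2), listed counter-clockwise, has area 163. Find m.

The doubled signed area Σ (x_i y_{i+1} − x_{i+1} y_i) is linear in m.
With m=0 it equals 313; the coefficient of m is 13 (from the two edges through V_3).
So 13·m + 313 = 2·163 = 326 ⇒ m = 1.

1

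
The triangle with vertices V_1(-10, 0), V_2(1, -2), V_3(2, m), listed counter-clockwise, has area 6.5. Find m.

-1

The doubled signed area Σ (x_i y_{i+1} − x_{i+1} y_i) is linear in m.
With m=0 it equals 24; the coefficient of m is 11 (from the two edges through V_3).
So 11·m + 24 = 2·6.5 = 13 ⇒ m = -1.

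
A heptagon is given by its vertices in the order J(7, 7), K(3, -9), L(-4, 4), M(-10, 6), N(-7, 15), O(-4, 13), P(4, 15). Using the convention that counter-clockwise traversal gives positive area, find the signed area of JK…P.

Apply the surveyor's formula: 2A = Σ (x_i·y_{i+1} − x_{i+1}·y_i), indices taken mod 7.
Cross-terms: -84, -24, 16, -108, -31, -112, -77  ⇒  Σ = -420
Signed area = Σ/2 = -210 (negative ⇒ clockwise traversal).

-210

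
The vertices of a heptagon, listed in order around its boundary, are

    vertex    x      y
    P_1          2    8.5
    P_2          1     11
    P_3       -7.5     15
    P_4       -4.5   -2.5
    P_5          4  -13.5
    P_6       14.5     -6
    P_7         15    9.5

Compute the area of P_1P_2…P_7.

Apply Gauss's area formula: 2A = Σ (x_i·y_{i+1} − x_{i+1}·y_i), indices taken mod 7.
Cross-terms: 13.5, 97.5, 86.25, 70.75, 171.75, 227.75, 108.5  ⇒  Σ = 776
Area = |Σ|/2 = 388.

388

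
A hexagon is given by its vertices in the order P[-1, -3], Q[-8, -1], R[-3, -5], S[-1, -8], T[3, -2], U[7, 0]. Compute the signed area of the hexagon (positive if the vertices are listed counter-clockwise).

26

Apply the surveyor's formula: 2A = Σ (x_i·y_{i+1} − x_{i+1}·y_i), indices taken mod 6.
Σ = (-23) + (37) + (19) + (26) + (14) + (-21) = 52
Signed area = Σ/2 = 26 (positive ⇒ counter-clockwise traversal).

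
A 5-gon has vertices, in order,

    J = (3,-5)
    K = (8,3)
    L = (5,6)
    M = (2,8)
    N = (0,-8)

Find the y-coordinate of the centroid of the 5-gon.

93/118

Apply the shoelace (surveyor's) formula. First the cross-terms c_i = x_i·y_{i+1} − x_{i+1}·y_i:
  49, 33, 28, -16, 24  ⇒  2A = 118, A = 59.
Then Σ (y_i + y_{i+1})·c_i = 279, so ȳ = 279 / (6·59) = 93/118.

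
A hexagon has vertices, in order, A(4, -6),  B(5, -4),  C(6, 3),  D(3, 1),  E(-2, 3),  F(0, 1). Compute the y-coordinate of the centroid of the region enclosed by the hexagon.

-9/11

Apply the shoelace (surveyor's) formula. First the cross-terms c_i = x_i·y_{i+1} − x_{i+1}·y_i:
  14, 39, -3, 11, -2, -4  ⇒  2A = 55, A = 27.5.
Then Σ (y_i + y_{i+1})·c_i = -135, so ȳ = -135 / (6·27.5) = -9/11.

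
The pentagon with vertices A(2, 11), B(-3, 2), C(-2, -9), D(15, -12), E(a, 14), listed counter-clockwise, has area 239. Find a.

Write out the shoelace sum; only the two edges meeting at E involve a:
2·Area = [(15·14 − a·(-12)) + (a·11 − 2·14)] + 227
       = 23·a + 409 = 478
⇒ a = 3.

3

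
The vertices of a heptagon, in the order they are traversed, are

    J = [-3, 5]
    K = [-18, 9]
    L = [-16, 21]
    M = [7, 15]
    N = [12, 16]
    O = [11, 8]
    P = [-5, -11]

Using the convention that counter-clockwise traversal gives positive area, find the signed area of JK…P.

Σ = (63) + (-234) + (-387) + (-68) + (-80) + (-81) + (-58) = -845
Signed area = Σ/2 = -422.5 (negative ⇒ clockwise traversal).

-422.5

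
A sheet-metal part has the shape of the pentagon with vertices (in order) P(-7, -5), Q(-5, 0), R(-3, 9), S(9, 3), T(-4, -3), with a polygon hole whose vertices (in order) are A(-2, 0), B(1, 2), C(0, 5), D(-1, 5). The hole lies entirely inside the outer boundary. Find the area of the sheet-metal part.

Outer boundary:
Apply the shoelace (surveyor's) formula: 2A = Σ (x_i·y_{i+1} − x_{i+1}·y_i), indices taken mod 5.
P→Q: (-7)(0) − (-5)(-5) = -25
Q→R: (-5)(9) − (-3)(0) = -45
R→S: (-3)(3) − (9)(9) = -90
S→T: (9)(-3) − (-4)(3) = -15
T→P: (-4)(-5) − (-7)(-3) = -1
Σ = -176
Area = |Σ|/2 = 88.
Hole:
Apply the surveyor's formula: 2A = Σ (x_i·y_{i+1} − x_{i+1}·y_i), indices taken mod 4.
A→B: (-2)(2) − (1)(0) = -4
B→C: (1)(5) − (0)(2) = 5
C→D: (0)(5) − (-1)(5) = 5
D→A: (-1)(0) − (-2)(5) = 10
Σ = 16
Area = |Σ|/2 = 8.
Net area = 88 − 8 = 80.

80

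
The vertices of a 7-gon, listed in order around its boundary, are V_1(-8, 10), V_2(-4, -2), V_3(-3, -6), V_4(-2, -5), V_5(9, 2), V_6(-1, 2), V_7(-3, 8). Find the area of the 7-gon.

V_1→V_2: (-8)(-2) − (-4)(10) = 56
V_2→V_3: (-4)(-6) − (-3)(-2) = 18
V_3→V_4: (-3)(-5) − (-2)(-6) = 3
V_4→V_5: (-2)(2) − (9)(-5) = 41
V_5→V_6: (9)(2) − (-1)(2) = 20
V_6→V_7: (-1)(8) − (-3)(2) = -2
V_7→V_1: (-3)(10) − (-8)(8) = 34
Σ = 170
Area = |Σ|/2 = 85.

85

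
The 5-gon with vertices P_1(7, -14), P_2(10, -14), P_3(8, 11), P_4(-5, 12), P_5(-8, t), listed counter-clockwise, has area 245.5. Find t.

Write out the shoelace sum; only the two edges meeting at P_5 involve t:
2·Area = [((-5)·t − (-8)·12) + ((-8)·(-14) − 7·t)] + 415
       = -12·t + 623 = 491
⇒ t = 11.

11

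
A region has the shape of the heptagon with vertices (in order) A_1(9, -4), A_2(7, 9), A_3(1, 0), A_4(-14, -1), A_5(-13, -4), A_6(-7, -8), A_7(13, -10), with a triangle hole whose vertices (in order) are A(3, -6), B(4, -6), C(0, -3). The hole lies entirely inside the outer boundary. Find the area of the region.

213.5

Outer boundary:
Apply the surveyor's formula: 2A = Σ (x_i·y_{i+1} − x_{i+1}·y_i), indices taken mod 7.
Σ = (109) + (-9) + (-1) + (43) + (76) + (174) + (38) = 430
Area = |Σ|/2 = 215.
Hole:
Apply the shoelace formula: 2A = Σ (x_i·y_{i+1} − x_{i+1}·y_i), indices taken mod 3.
Σ = (6) + (-12) + (9) = 3
Area = |Σ|/2 = 1.5.
Net area = 215 − 1.5 = 213.5.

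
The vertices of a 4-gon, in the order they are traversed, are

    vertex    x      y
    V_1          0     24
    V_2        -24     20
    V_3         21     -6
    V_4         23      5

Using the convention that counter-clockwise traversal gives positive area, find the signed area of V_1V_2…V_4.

547.5

Σ = (576) + (-276) + (243) + (552) = 1095
Signed area = Σ/2 = 547.5 (positive ⇒ counter-clockwise traversal).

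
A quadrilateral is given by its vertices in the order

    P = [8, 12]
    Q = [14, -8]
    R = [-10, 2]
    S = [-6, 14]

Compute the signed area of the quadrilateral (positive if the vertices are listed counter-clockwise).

-298

Σ = (-232) + (-52) + (-128) + (-184) = -596
Signed area = Σ/2 = -298 (negative ⇒ clockwise traversal).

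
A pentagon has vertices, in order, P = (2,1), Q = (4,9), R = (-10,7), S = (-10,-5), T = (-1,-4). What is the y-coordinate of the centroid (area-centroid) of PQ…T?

Apply the shoelace (surveyor's) formula. First the cross-terms c_i = x_i·y_{i+1} − x_{i+1}·y_i:
  14, 118, 120, 35, 7  ⇒  2A = 294, A = 147.
Then Σ (y_i + y_{i+1})·c_i = 1932, so ȳ = 1932 / (6·147) = 46/21.

46/21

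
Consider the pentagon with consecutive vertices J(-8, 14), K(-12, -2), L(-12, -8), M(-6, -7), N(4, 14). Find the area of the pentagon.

Apply the shoelace (surveyor's) formula: 2A = Σ (x_i·y_{i+1} − x_{i+1}·y_i), indices taken mod 5.
Cross-terms: 184, 72, 36, -56, 168  ⇒  Σ = 404
Area = |Σ|/2 = 202.

202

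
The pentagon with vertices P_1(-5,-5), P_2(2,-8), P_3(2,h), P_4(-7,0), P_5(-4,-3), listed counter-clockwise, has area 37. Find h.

-2

Write out the shoelace sum; only the two edges meeting at P_3 involve h:
2·Area = [(2·h − 2·(-8)) + (2·0 − (-7)·h)] + 76
       = 9·h + 92 = 74
⇒ h = -2.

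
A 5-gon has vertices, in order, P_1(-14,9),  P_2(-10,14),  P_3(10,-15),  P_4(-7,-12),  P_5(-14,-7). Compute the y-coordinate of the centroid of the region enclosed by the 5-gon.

Apply Gauss's area formula. First the cross-terms c_i = x_i·y_{i+1} − x_{i+1}·y_i:
  -106, 10, -225, -119, -224  ⇒  2A = -664, A = -332.
Then Σ (y_i + y_{i+1})·c_i = 5440, so ȳ = 5440 / (6·(-332)) = -680/249.

-680/249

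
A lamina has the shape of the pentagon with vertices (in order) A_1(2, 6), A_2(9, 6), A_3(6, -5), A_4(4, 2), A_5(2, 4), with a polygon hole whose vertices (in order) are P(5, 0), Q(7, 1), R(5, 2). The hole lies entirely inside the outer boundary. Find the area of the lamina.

Outer boundary:
Apply the shoelace formula: 2A = Σ (x_i·y_{i+1} − x_{i+1}·y_i), indices taken mod 5.
Σ = (-42) + (-81) + (32) + (12) + (4) = -75
Area = |Σ|/2 = 37.5.
Hole:
Apply the shoelace formula: 2A = Σ (x_i·y_{i+1} − x_{i+1}·y_i), indices taken mod 3.
Σ = (5) + (9) + (-10) = 4
Area = |Σ|/2 = 2.
Net area = 37.5 − 2 = 35.5.

35.5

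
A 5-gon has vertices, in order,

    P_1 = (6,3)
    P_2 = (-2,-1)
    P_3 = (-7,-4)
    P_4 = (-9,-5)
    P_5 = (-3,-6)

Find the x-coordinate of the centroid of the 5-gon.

-190/99

Apply Gauss's area formula. First the cross-terms c_i = x_i·y_{i+1} − x_{i+1}·y_i:
  0, 1, -1, 39, 27  ⇒  2A = 66, A = 33.
Then Σ (x_i + x_{i+1})·c_i = -380, so x̄ = -380 / (6·33) = -190/99.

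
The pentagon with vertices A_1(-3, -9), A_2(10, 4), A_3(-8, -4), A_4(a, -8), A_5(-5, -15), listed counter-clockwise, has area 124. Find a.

The doubled signed area Σ (x_i y_{i+1} − x_{i+1} y_i) is linear in a.
With a=0 it equals 94; the coefficient of a is -11 (from the two edges through A_4).
So -11·a + 94 = 2·124 = 248 ⇒ a = -14.

-14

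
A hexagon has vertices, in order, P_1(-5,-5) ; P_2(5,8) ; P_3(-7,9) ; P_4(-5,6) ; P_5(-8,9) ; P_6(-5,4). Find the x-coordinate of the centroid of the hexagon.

Apply the surveyor's formula. First the cross-terms c_i = x_i·y_{i+1} − x_{i+1}·y_i:
  -15, 101, 3, 3, 13, 45  ⇒  2A = 150, A = 75.
Then Σ (x_i + x_{i+1})·c_i = -896, so x̄ = -896 / (6·75) = -448/225.

-448/225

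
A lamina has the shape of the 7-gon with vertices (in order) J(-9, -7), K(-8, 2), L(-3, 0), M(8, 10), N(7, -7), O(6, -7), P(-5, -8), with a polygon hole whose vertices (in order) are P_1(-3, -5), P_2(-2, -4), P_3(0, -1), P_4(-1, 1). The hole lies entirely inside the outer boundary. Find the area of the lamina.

170

Outer boundary:
Apply Gauss's area formula: 2A = Σ (x_i·y_{i+1} − x_{i+1}·y_i), indices taken mod 7.
J→K: (-9)(2) − (-8)(-7) = -74
K→L: (-8)(0) − (-3)(2) = 6
L→M: (-3)(10) − (8)(0) = -30
M→N: (8)(-7) − (7)(10) = -126
N→O: (7)(-7) − (6)(-7) = -7
O→P: (6)(-8) − (-5)(-7) = -83
P→J: (-5)(-7) − (-9)(-8) = -37
Σ = -351
Area = |Σ|/2 = 175.5.
Hole:
Apply the shoelace formula: 2A = Σ (x_i·y_{i+1} − x_{i+1}·y_i), indices taken mod 4.
P_1→P_2: (-3)(-4) − (-2)(-5) = 2
P_2→P_3: (-2)(-1) − (0)(-4) = 2
P_3→P_4: (0)(1) − (-1)(-1) = -1
P_4→P_1: (-1)(-5) − (-3)(1) = 8
Σ = 11
Area = |Σ|/2 = 5.5.
Net area = 175.5 − 5.5 = 170.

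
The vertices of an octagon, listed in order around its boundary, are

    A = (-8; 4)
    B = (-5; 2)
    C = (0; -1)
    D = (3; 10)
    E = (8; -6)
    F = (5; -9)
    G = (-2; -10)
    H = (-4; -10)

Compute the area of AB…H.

Σ = (4) + (5) + (3) + (-98) + (-42) + (-68) + (-20) + (-96) = -312
Area = |Σ|/2 = 156.

156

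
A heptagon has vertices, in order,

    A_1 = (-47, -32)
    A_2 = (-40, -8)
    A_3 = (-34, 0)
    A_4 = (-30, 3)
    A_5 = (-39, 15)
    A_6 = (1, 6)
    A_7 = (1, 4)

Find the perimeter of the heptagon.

158

|A_1A_2| = √((7)² + (24)²) = √625 = 25
|A_2A_3| = √((6)² + (8)²) = √100 = 10
|A_3A_4| = √((4)² + (3)²) = √25 = 5
|A_4A_5| = √((-9)² + (12)²) = √225 = 15
|A_5A_6| = √((40)² + (-9)²) = √1681 = 41
|A_6A_7| = √((0)² + (-2)²) = √4 = 2
|A_7A_1| = √((-48)² + (-36)²) = √3600 = 60
Perimeter = 25 + 10 + 5 + 15 + 41 + 2 + 60 = 158.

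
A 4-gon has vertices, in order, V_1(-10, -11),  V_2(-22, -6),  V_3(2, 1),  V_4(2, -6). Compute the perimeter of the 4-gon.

|V_1V_2| = √((-12)² + (5)²) = √169 = 13
|V_2V_3| = √((24)² + (7)²) = √625 = 25
|V_3V_4| = √((0)² + (-7)²) = √49 = 7
|V_4V_1| = √((-12)² + (-5)²) = √169 = 13
Perimeter = 13 + 25 + 7 + 13 = 58.

58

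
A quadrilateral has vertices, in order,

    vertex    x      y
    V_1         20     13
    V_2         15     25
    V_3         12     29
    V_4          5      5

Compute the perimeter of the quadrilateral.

|V_1V_2| = √((-5)² + (12)²) = √169 = 13
|V_2V_3| = √((-3)² + (4)²) = √25 = 5
|V_3V_4| = √((-7)² + (-24)²) = √625 = 25
|V_4V_1| = √((15)² + (8)²) = √289 = 17
Perimeter = 13 + 5 + 25 + 17 = 60.

60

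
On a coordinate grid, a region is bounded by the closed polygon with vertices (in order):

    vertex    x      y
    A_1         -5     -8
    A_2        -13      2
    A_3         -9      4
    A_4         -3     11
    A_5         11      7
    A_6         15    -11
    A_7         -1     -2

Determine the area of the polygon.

323

Apply the surveyor's formula: 2A = Σ (x_i·y_{i+1} − x_{i+1}·y_i), indices taken mod 7.
A_1→A_2: (-5)(2) − (-13)(-8) = -114
A_2→A_3: (-13)(4) − (-9)(2) = -34
A_3→A_4: (-9)(11) − (-3)(4) = -87
A_4→A_5: (-3)(7) − (11)(11) = -142
A_5→A_6: (11)(-11) − (15)(7) = -226
A_6→A_7: (15)(-2) − (-1)(-11) = -41
A_7→A_1: (-1)(-8) − (-5)(-2) = -2
Σ = -646
Area = |Σ|/2 = 323.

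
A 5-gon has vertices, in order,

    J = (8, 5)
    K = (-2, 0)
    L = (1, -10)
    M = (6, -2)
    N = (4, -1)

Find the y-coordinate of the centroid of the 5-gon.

Apply the shoelace formula. First the cross-terms c_i = x_i·y_{i+1} − x_{i+1}·y_i:
  10, 20, 58, 2, 28  ⇒  2A = 118, A = 59.
Then Σ (y_i + y_{i+1})·c_i = -740, so ȳ = -740 / (6·59) = -370/177.

-370/177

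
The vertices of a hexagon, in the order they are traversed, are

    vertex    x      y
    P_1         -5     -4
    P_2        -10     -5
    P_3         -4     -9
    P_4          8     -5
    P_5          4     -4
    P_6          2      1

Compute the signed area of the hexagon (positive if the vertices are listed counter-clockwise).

Apply the shoelace formula: 2A = Σ (x_i·y_{i+1} − x_{i+1}·y_i), indices taken mod 6.
Σ = (-15) + (70) + (92) + (-12) + (12) + (-3) = 144
Signed area = Σ/2 = 72 (positive ⇒ counter-clockwise traversal).

72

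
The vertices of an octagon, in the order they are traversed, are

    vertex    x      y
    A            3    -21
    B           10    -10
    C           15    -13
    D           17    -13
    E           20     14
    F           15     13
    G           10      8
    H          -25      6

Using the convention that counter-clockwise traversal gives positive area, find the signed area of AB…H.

765.5

A→B: (3)(-10) − (10)(-21) = 180
B→C: (10)(-13) − (15)(-10) = 20
C→D: (15)(-13) − (17)(-13) = 26
D→E: (17)(14) − (20)(-13) = 498
E→F: (20)(13) − (15)(14) = 50
F→G: (15)(8) − (10)(13) = -10
G→H: (10)(6) − (-25)(8) = 260
H→A: (-25)(-21) − (3)(6) = 507
Σ = 1531
Signed area = Σ/2 = 765.5 (positive ⇒ counter-clockwise traversal).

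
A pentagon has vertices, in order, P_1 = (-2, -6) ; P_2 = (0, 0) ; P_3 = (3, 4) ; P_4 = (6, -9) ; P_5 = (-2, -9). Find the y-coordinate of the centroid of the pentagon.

Apply the shoelace (surveyor's) formula. First the cross-terms c_i = x_i·y_{i+1} − x_{i+1}·y_i:
  0, 0, -51, -72, -6  ⇒  2A = -129, A = -64.5.
Then Σ (y_i + y_{i+1})·c_i = 1641, so ȳ = 1641 / (6·(-64.5)) = -547/129.

-547/129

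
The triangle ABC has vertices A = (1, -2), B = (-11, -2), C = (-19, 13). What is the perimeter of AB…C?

54

|AB| = √((-12)² + (0)²) = √144 = 12
|BC| = √((-8)² + (15)²) = √289 = 17
|CA| = √((20)² + (-15)²) = √625 = 25
Perimeter = 12 + 17 + 25 = 54.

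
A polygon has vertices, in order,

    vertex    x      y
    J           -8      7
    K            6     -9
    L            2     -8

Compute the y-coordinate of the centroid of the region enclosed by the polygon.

-10/3

Apply the shoelace formula. First the cross-terms c_i = x_i·y_{i+1} − x_{i+1}·y_i:
  30, -30, -50  ⇒  2A = -50, A = -25.
Then Σ (y_i + y_{i+1})·c_i = 500, so ȳ = 500 / (6·(-25)) = -10/3.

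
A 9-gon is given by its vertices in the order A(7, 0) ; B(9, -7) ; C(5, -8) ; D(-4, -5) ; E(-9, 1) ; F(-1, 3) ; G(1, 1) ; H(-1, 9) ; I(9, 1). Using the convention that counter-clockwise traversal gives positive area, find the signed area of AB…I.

-150.5

Apply the shoelace formula: 2A = Σ (x_i·y_{i+1} − x_{i+1}·y_i), indices taken mod 9.
Σ = (-49) + (-37) + (-57) + (-49) + (-26) + (-4) + (10) + (-82) + (-7) = -301
Signed area = Σ/2 = -150.5 (negative ⇒ clockwise traversal).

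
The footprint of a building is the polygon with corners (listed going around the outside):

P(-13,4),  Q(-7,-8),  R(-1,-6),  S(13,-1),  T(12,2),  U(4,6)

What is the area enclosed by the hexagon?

Apply Gauss's area formula: 2A = Σ (x_i·y_{i+1} − x_{i+1}·y_i), indices taken mod 6.
Σ = (132) + (34) + (79) + (38) + (64) + (94) = 441
Area = |Σ|/2 = 220.5.

220.5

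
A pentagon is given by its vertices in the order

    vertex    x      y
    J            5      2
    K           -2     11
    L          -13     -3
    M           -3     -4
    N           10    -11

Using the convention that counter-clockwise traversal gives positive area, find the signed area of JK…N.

199.5

Apply the surveyor's formula: 2A = Σ (x_i·y_{i+1} − x_{i+1}·y_i), indices taken mod 5.
Σ = (59) + (149) + (43) + (73) + (75) = 399
Signed area = Σ/2 = 199.5 (positive ⇒ counter-clockwise traversal).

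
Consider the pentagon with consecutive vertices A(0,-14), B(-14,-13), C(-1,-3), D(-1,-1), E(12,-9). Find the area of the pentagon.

158

Apply the surveyor's formula: 2A = Σ (x_i·y_{i+1} − x_{i+1}·y_i), indices taken mod 5.
Σ = (-196) + (29) + (-2) + (21) + (-168) = -316
Area = |Σ|/2 = 158.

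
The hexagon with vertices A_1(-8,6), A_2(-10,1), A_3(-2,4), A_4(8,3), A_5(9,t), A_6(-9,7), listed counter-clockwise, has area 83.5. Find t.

Write out the shoelace sum; only the two edges meeting at A_5 involve t:
2·Area = [(8·t − 9·3) + (9·7 − (-9)·t)] + -22
       = 17·t + 14 = 167
⇒ t = 9.

9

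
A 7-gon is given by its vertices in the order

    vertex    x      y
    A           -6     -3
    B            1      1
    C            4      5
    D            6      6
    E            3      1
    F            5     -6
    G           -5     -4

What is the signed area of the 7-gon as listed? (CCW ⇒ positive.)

Apply the surveyor's formula: 2A = Σ (x_i·y_{i+1} − x_{i+1}·y_i), indices taken mod 7.
Σ = (-3) + (1) + (-6) + (-12) + (-23) + (-50) + (-9) = -102
Signed area = Σ/2 = -51 (negative ⇒ clockwise traversal).

-51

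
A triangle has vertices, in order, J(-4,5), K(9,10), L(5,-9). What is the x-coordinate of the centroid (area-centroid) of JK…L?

10/3

Apply Gauss's area formula. First the cross-terms c_i = x_i·y_{i+1} − x_{i+1}·y_i:
  -85, -131, -11  ⇒  2A = -227, A = -113.5.
Then Σ (x_i + x_{i+1})·c_i = -2270, so x̄ = -2270 / (6·(-113.5)) = 10/3.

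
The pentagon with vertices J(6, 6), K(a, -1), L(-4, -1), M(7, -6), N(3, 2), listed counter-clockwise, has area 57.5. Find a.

-8

The doubled signed area Σ (x_i y_{i+1} − x_{i+1} y_i) is linear in a.
With a=0 it equals 59; the coefficient of a is -7 (from the two edges through K).
So -7·a + 59 = 2·57.5 = 115 ⇒ a = -8.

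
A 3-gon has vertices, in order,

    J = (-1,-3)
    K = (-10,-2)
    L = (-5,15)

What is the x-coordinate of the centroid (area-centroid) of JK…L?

-16/3

Apply Gauss's area formula. First the cross-terms c_i = x_i·y_{i+1} − x_{i+1}·y_i:
  -28, -160, 30  ⇒  2A = -158, A = -79.
Then Σ (x_i + x_{i+1})·c_i = 2528, so x̄ = 2528 / (6·(-79)) = -16/3.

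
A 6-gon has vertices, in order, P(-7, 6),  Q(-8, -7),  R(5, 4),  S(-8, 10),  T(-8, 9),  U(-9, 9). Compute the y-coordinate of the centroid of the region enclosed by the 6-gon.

Apply the shoelace (surveyor's) formula. First the cross-terms c_i = x_i·y_{i+1} − x_{i+1}·y_i:
  97, 3, 82, 8, 9, 9  ⇒  2A = 208, A = 104.
Then Σ (y_i + y_{i+1})·c_i = 1491, so ȳ = 1491 / (6·104) = 497/208.

497/208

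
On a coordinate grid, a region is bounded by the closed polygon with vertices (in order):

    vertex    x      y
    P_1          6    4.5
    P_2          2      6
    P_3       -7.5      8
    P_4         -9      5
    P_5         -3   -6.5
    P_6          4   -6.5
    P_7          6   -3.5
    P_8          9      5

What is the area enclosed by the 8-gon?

169.25

Apply the shoelace formula: 2A = Σ (x_i·y_{i+1} − x_{i+1}·y_i), indices taken mod 8.
Σ = (27) + (61) + (34.5) + (73.5) + (45.5) + (25) + (61.5) + (10.5) = 338.5
Area = |Σ|/2 = 169.25.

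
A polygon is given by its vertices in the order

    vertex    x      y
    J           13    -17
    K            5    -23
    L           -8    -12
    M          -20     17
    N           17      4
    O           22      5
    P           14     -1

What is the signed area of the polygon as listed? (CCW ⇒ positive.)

Apply the shoelace formula: 2A = Σ (x_i·y_{i+1} − x_{i+1}·y_i), indices taken mod 7.
Cross-terms: -214, -244, -376, -369, -3, -92, -225  ⇒  Σ = -1523
Signed area = Σ/2 = -761.5 (negative ⇒ clockwise traversal).

-761.5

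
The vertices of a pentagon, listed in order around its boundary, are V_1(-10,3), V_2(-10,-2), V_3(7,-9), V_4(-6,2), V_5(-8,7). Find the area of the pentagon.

67

Apply the shoelace (surveyor's) formula: 2A = Σ (x_i·y_{i+1} − x_{i+1}·y_i), indices taken mod 5.
V_1→V_2: (-10)(-2) − (-10)(3) = 50
V_2→V_3: (-10)(-9) − (7)(-2) = 104
V_3→V_4: (7)(2) − (-6)(-9) = -40
V_4→V_5: (-6)(7) − (-8)(2) = -26
V_5→V_1: (-8)(3) − (-10)(7) = 46
Σ = 134
Area = |Σ|/2 = 67.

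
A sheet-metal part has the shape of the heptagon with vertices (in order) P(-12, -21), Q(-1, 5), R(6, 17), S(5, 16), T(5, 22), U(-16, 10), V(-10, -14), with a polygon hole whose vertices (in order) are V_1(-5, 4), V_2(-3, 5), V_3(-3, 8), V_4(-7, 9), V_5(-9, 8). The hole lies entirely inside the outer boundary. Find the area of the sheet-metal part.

322.5

Outer boundary:
P→Q: (-12)(5) − (-1)(-21) = -81
Q→R: (-1)(17) − (6)(5) = -47
R→S: (6)(16) − (5)(17) = 11
S→T: (5)(22) − (5)(16) = 30
T→U: (5)(10) − (-16)(22) = 402
U→V: (-16)(-14) − (-10)(10) = 324
V→P: (-10)(-21) − (-12)(-14) = 42
Σ = 681
Area = |Σ|/2 = 340.5.
Hole:
V_1→V_2: (-5)(5) − (-3)(4) = -13
V_2→V_3: (-3)(8) − (-3)(5) = -9
V_3→V_4: (-3)(9) − (-7)(8) = 29
V_4→V_5: (-7)(8) − (-9)(9) = 25
V_5→V_1: (-9)(4) − (-5)(8) = 4
Σ = 36
Area = |Σ|/2 = 18.
Net area = 340.5 − 18 = 322.5.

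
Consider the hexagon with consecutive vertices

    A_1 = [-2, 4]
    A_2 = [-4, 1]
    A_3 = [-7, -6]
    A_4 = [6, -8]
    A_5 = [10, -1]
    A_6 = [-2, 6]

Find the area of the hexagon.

Apply the shoelace formula: 2A = Σ (x_i·y_{i+1} − x_{i+1}·y_i), indices taken mod 6.
Cross-terms: 14, 31, 92, 74, 58, 4  ⇒  Σ = 273
Area = |Σ|/2 = 136.5.

136.5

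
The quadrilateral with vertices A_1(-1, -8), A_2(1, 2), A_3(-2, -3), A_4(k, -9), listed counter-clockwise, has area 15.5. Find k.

The doubled signed area Σ (x_i y_{i+1} − x_{i+1} y_i) is linear in k.
With k=0 it equals 16; the coefficient of k is -5 (from the two edges through A_4).
So -5·k + 16 = 2·15.5 = 31 ⇒ k = -3.

-3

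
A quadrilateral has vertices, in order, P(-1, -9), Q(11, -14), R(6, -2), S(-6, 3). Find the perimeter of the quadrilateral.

52

|PQ| = √((12)² + (-5)²) = √169 = 13
|QR| = √((-5)² + (12)²) = √169 = 13
|RS| = √((-12)² + (5)²) = √169 = 13
|SP| = √((5)² + (-12)²) = √169 = 13
Perimeter = 13 + 13 + 13 + 13 = 52.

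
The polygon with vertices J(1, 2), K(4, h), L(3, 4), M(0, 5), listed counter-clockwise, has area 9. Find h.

0

Write out the shoelace sum; only the two edges meeting at K involve h:
2·Area = [(1·h − 4·2) + (4·4 − 3·h)] + 10
       = -2·h + 18 = 18
⇒ h = 0.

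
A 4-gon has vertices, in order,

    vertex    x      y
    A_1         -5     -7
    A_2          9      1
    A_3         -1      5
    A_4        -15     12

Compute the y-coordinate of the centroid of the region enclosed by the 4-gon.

Apply the shoelace (surveyor's) formula. First the cross-terms c_i = x_i·y_{i+1} − x_{i+1}·y_i:
  58, 46, 63, 165  ⇒  2A = 332, A = 166.
Then Σ (y_i + y_{i+1})·c_i = 1824, so ȳ = 1824 / (6·166) = 152/83.

152/83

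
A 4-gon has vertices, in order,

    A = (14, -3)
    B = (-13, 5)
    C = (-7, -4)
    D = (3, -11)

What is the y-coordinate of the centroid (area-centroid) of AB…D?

Apply the surveyor's formula. First the cross-terms c_i = x_i·y_{i+1} − x_{i+1}·y_i:
  31, 87, 89, 145  ⇒  2A = 352, A = 176.
Then Σ (y_i + y_{i+1})·c_i = -3216, so ȳ = -3216 / (6·176) = -67/22.

-67/22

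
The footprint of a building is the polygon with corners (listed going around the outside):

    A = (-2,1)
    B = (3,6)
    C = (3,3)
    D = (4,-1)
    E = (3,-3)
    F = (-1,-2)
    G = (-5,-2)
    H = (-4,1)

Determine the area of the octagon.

40

A→B: (-2)(6) − (3)(1) = -15
B→C: (3)(3) − (3)(6) = -9
C→D: (3)(-1) − (4)(3) = -15
D→E: (4)(-3) − (3)(-1) = -9
E→F: (3)(-2) − (-1)(-3) = -9
F→G: (-1)(-2) − (-5)(-2) = -8
G→H: (-5)(1) − (-4)(-2) = -13
H→A: (-4)(1) − (-2)(1) = -2
Σ = -80
Area = |Σ|/2 = 40.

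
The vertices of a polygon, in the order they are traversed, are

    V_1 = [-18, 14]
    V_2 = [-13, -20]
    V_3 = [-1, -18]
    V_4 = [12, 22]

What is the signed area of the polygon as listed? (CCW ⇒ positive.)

Apply the shoelace (surveyor's) formula: 2A = Σ (x_i·y_{i+1} − x_{i+1}·y_i), indices taken mod 4.
Cross-terms: 542, 214, 194, 564  ⇒  Σ = 1514
Signed area = Σ/2 = 757 (positive ⇒ counter-clockwise traversal).

757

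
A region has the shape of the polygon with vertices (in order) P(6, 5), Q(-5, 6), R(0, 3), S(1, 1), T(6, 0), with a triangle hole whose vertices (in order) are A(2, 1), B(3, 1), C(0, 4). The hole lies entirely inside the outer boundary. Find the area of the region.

Outer boundary:
Cross-terms: 61, -15, -3, -6, 30  ⇒  Σ = 67
Area = |Σ|/2 = 33.5.
Hole:
Apply the shoelace (surveyor's) formula: 2A = Σ (x_i·y_{i+1} − x_{i+1}·y_i), indices taken mod 3.
Σ = (-1) + (12) + (-8) = 3
Area = |Σ|/2 = 1.5.
Net area = 33.5 − 1.5 = 32.

32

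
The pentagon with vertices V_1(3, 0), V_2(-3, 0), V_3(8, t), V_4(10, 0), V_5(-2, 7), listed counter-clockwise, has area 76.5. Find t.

-8

The doubled signed area Σ (x_i y_{i+1} − x_{i+1} y_i) is linear in t.
With t=0 it equals 49; the coefficient of t is -13 (from the two edges through V_3).
So -13·t + 49 = 2·76.5 = 153 ⇒ t = -8.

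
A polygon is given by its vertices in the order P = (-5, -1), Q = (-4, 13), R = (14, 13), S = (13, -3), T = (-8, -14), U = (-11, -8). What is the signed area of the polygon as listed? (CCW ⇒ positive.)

-419.5

Cross-terms: -69, -234, -211, -206, -90, -29  ⇒  Σ = -839
Signed area = Σ/2 = -419.5 (negative ⇒ clockwise traversal).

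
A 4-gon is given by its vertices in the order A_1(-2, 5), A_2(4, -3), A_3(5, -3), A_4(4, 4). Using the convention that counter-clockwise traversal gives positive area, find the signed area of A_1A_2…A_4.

Apply Gauss's area formula: 2A = Σ (x_i·y_{i+1} − x_{i+1}·y_i), indices taken mod 4.
Σ = (-14) + (3) + (32) + (28) = 49
Signed area = Σ/2 = 24.5 (positive ⇒ counter-clockwise traversal).

24.5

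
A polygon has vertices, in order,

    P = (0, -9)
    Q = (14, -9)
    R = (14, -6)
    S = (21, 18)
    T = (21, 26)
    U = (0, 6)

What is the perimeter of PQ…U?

|PQ| = √((14)² + (0)²) = √196 = 14
|QR| = √((0)² + (3)²) = √9 = 3
|RS| = √((7)² + (24)²) = √625 = 25
|ST| = √((0)² + (8)²) = √64 = 8
|TU| = √((-21)² + (-20)²) = √841 = 29
|UP| = √((0)² + (-15)²) = √225 = 15
Perimeter = 14 + 3 + 25 + 8 + 29 + 15 = 94.

94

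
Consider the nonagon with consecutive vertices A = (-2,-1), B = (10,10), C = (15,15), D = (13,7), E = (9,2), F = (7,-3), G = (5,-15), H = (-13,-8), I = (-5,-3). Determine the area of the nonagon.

Apply the shoelace formula: 2A = Σ (x_i·y_{i+1} − x_{i+1}·y_i), indices taken mod 9.
A→B: (-2)(10) − (10)(-1) = -10
B→C: (10)(15) − (15)(10) = 0
C→D: (15)(7) − (13)(15) = -90
D→E: (13)(2) − (9)(7) = -37
E→F: (9)(-3) − (7)(2) = -41
F→G: (7)(-15) − (5)(-3) = -90
G→H: (5)(-8) − (-13)(-15) = -235
H→I: (-13)(-3) − (-5)(-8) = -1
I→A: (-5)(-1) − (-2)(-3) = -1
Σ = -505
Area = |Σ|/2 = 252.5.

252.5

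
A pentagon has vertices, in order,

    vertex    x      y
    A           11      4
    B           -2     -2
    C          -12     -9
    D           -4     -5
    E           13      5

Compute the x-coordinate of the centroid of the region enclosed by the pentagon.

Apply the shoelace (surveyor's) formula. First the cross-terms c_i = x_i·y_{i+1} − x_{i+1}·y_i:
  -14, -6, 24, 45, -3  ⇒  2A = 46, A = 23.
Then Σ (x_i + x_{i+1})·c_i = -93, so x̄ = -93 / (6·23) = -31/46.

-31/46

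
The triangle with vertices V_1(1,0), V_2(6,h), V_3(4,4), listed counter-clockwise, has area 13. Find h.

-2

Write out the shoelace sum; only the two edges meeting at V_2 involve h:
2·Area = [(1·h − 6·0) + (6·4 − 4·h)] + -4
       = -3·h + 20 = 26
⇒ h = -2.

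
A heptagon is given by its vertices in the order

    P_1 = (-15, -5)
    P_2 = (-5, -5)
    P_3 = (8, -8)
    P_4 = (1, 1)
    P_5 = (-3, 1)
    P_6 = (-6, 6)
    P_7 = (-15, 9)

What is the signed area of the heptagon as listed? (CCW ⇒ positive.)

Apply the shoelace formula: 2A = Σ (x_i·y_{i+1} − x_{i+1}·y_i), indices taken mod 7.
P_1→P_2: (-15)(-5) − (-5)(-5) = 50
P_2→P_3: (-5)(-8) − (8)(-5) = 80
P_3→P_4: (8)(1) − (1)(-8) = 16
P_4→P_5: (1)(1) − (-3)(1) = 4
P_5→P_6: (-3)(6) − (-6)(1) = -12
P_6→P_7: (-6)(9) − (-15)(6) = 36
P_7→P_1: (-15)(-5) − (-15)(9) = 210
Σ = 384
Signed area = Σ/2 = 192 (positive ⇒ counter-clockwise traversal).

192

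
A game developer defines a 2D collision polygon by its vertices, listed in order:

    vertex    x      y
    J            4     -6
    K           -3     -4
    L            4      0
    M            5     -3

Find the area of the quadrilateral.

24

Cross-terms: -34, 16, -12, -18  ⇒  Σ = -48
Area = |Σ|/2 = 24.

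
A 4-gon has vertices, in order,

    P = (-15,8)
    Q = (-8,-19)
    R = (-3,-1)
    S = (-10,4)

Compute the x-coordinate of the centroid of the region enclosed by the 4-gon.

Apply the surveyor's formula. First the cross-terms c_i = x_i·y_{i+1} − x_{i+1}·y_i:
  349, -49, -22, -20  ⇒  2A = 258, A = 129.
Then Σ (x_i + x_{i+1})·c_i = -6702, so x̄ = -6702 / (6·129) = -1117/129.

-1117/129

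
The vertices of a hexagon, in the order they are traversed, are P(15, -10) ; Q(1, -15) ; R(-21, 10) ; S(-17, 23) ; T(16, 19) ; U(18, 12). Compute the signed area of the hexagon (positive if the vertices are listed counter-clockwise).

Σ = (-215) + (-305) + (-313) + (-691) + (-150) + (-360) = -2034
Signed area = Σ/2 = -1017 (negative ⇒ clockwise traversal).

-1017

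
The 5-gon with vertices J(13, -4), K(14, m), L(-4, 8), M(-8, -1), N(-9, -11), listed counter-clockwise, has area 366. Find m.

The doubled signed area Σ (x_i y_{i+1} − x_{i+1} y_i) is linear in m.
With m=0 it equals 494; the coefficient of m is 17 (from the two edges through K).
So 17·m + 494 = 2·366 = 732 ⇒ m = 14.

14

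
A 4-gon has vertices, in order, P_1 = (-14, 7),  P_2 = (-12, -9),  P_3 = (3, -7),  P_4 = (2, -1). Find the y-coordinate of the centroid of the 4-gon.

Apply the surveyor's formula. First the cross-terms c_i = x_i·y_{i+1} − x_{i+1}·y_i:
  210, 111, 11, 0  ⇒  2A = 332, A = 166.
Then Σ (y_i + y_{i+1})·c_i = -2284, so ȳ = -2284 / (6·166) = -571/249.

-571/249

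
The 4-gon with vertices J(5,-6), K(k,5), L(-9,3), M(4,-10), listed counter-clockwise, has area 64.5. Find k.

Write out the shoelace sum; only the two edges meeting at K involve k:
2·Area = [(5·5 − k·(-6)) + (k·3 − (-9)·5)] + 104
       = 9·k + 174 = 129
⇒ k = -5.

-5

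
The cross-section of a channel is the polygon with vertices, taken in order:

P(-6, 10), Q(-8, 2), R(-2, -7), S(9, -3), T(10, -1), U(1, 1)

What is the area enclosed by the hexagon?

Apply the shoelace formula: 2A = Σ (x_i·y_{i+1} − x_{i+1}·y_i), indices taken mod 6.
Σ = (68) + (60) + (69) + (21) + (11) + (16) = 245
Area = |Σ|/2 = 122.5.

122.5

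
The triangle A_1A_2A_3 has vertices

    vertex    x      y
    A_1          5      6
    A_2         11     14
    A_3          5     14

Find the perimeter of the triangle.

24

|A_1A_2| = √((6)² + (8)²) = √100 = 10
|A_2A_3| = √((-6)² + (0)²) = √36 = 6
|A_3A_1| = √((0)² + (-8)²) = √64 = 8
Perimeter = 10 + 6 + 8 = 24.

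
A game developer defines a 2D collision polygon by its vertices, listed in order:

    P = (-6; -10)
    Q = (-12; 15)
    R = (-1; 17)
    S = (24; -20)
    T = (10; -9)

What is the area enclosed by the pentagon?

478.5

Cross-terms: -210, -189, -388, -16, -154  ⇒  Σ = -957
Area = |Σ|/2 = 478.5.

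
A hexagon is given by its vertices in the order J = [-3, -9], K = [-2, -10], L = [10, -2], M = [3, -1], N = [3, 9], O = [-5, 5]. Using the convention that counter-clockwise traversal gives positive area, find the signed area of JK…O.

Apply the surveyor's formula: 2A = Σ (x_i·y_{i+1} − x_{i+1}·y_i), indices taken mod 6.
Cross-terms: 12, 104, -4, 30, 60, 60  ⇒  Σ = 262
Signed area = Σ/2 = 131 (positive ⇒ counter-clockwise traversal).

131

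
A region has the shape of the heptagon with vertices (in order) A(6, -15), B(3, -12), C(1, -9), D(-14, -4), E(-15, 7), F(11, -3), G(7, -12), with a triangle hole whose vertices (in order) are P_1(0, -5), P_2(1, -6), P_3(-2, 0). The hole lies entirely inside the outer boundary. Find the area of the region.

Outer boundary:
Cross-terms: -27, -15, -130, -158, -32, -111, -33  ⇒  Σ = -506
Area = |Σ|/2 = 253.
Hole:
Apply the surveyor's formula: 2A = Σ (x_i·y_{i+1} − x_{i+1}·y_i), indices taken mod 3.
P_1→P_2: (0)(-6) − (1)(-5) = 5
P_2→P_3: (1)(0) − (-2)(-6) = -12
P_3→P_1: (-2)(-5) − (0)(0) = 10
Σ = 3
Area = |Σ|/2 = 1.5.
Net area = 253 − 1.5 = 251.5.

251.5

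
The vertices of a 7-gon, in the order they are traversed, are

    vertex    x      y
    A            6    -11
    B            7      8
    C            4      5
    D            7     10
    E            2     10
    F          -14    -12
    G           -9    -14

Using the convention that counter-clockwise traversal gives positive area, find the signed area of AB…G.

Σ = (125) + (3) + (5) + (50) + (116) + (88) + (183) = 570
Signed area = Σ/2 = 285 (positive ⇒ counter-clockwise traversal).

285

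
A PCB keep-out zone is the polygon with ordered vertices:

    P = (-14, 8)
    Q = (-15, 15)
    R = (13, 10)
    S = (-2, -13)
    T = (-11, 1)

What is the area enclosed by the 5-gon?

401.5

Apply the shoelace formula: 2A = Σ (x_i·y_{i+1} − x_{i+1}·y_i), indices taken mod 5.
Σ = (-90) + (-345) + (-149) + (-145) + (-74) = -803
Area = |Σ|/2 = 401.5.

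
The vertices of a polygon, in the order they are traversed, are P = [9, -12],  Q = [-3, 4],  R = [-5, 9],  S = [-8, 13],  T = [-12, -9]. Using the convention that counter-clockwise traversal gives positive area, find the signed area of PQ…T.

226.5

Σ = (0) + (-7) + (7) + (228) + (225) = 453
Signed area = Σ/2 = 226.5 (positive ⇒ counter-clockwise traversal).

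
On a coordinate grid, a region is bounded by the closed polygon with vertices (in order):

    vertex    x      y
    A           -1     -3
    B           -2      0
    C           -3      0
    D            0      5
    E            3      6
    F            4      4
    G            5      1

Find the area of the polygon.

39

Σ = (-6) + (0) + (-15) + (-15) + (-12) + (-16) + (-14) = -78
Area = |Σ|/2 = 39.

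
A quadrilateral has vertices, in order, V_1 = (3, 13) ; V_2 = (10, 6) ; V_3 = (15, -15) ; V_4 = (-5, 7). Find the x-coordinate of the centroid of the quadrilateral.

97/17

Apply Gauss's area formula. First the cross-terms c_i = x_i·y_{i+1} − x_{i+1}·y_i:
  -112, -240, 30, -86  ⇒  2A = -408, A = -204.
Then Σ (x_i + x_{i+1})·c_i = -6984, so x̄ = -6984 / (6·(-204)) = 97/17.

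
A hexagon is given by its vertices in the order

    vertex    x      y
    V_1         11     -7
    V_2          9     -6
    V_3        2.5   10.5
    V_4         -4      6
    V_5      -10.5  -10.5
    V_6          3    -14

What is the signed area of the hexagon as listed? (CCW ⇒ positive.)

Apply the shoelace (surveyor's) formula: 2A = Σ (x_i·y_{i+1} − x_{i+1}·y_i), indices taken mod 6.
V_1→V_2: (11)(-6) − (9)(-7) = -3
V_2→V_3: (9)(10.5) − (2.5)(-6) = 109.5
V_3→V_4: (2.5)(6) − (-4)(10.5) = 57
V_4→V_5: (-4)(-10.5) − (-10.5)(6) = 105
V_5→V_6: (-10.5)(-14) − (3)(-10.5) = 178.5
V_6→V_1: (3)(-7) − (11)(-14) = 133
Σ = 580
Signed area = Σ/2 = 290 (positive ⇒ counter-clockwise traversal).

290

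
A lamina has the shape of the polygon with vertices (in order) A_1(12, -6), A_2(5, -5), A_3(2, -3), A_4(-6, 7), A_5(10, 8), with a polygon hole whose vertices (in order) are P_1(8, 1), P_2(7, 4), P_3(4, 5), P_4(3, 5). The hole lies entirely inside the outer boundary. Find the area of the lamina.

150.5

Outer boundary:
Apply the shoelace (surveyor's) formula: 2A = Σ (x_i·y_{i+1} − x_{i+1}·y_i), indices taken mod 5.
Σ = (-30) + (-5) + (-4) + (-118) + (-156) = -313
Area = |Σ|/2 = 156.5.
Hole:
Apply the surveyor's formula: 2A = Σ (x_i·y_{i+1} − x_{i+1}·y_i), indices taken mod 4.
Cross-terms: 25, 19, 5, -37  ⇒  Σ = 12
Area = |Σ|/2 = 6.
Net area = 156.5 − 6 = 150.5.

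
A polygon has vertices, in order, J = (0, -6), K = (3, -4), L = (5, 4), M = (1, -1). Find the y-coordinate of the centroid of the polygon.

Apply the shoelace (surveyor's) formula. First the cross-terms c_i = x_i·y_{i+1} − x_{i+1}·y_i:
  18, 32, -9, -6  ⇒  2A = 35, A = 17.5.
Then Σ (y_i + y_{i+1})·c_i = -165, so ȳ = -165 / (6·17.5) = -11/7.

-11/7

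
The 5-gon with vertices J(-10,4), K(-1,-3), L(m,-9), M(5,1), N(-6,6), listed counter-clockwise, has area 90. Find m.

5

Write out the shoelace sum; only the two edges meeting at L involve m:
2·Area = [((-1)·(-9) − m·(-3)) + (m·1 − 5·(-9))] + 106
       = 4·m + 160 = 180
⇒ m = 5.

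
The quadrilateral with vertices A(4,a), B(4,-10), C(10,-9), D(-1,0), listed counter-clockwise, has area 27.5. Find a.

Write out the shoelace sum; only the two edges meeting at A involve a:
2·Area = [((-1)·a − 4·0) + (4·(-10) − 4·a)] + 55
       = -5·a + 15 = 55
⇒ a = -8.

-8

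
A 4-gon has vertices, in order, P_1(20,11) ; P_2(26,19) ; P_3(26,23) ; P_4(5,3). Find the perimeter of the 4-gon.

60

|P_1P_2| = √((6)² + (8)²) = √100 = 10
|P_2P_3| = √((0)² + (4)²) = √16 = 4
|P_3P_4| = √((-21)² + (-20)²) = √841 = 29
|P_4P_1| = √((15)² + (8)²) = √289 = 17
Perimeter = 10 + 4 + 29 + 17 = 60.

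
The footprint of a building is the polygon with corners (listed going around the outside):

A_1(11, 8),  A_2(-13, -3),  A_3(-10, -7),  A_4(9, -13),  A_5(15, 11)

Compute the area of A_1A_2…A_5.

Σ = (71) + (61) + (193) + (294) + (-1) = 618
Area = |Σ|/2 = 309.

309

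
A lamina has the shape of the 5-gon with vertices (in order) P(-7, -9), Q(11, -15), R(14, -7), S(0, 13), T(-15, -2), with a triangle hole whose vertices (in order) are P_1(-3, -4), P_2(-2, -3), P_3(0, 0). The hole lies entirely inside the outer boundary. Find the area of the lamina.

Outer boundary:
Apply the shoelace formula: 2A = Σ (x_i·y_{i+1} − x_{i+1}·y_i), indices taken mod 5.
P→Q: (-7)(-15) − (11)(-9) = 204
Q→R: (11)(-7) − (14)(-15) = 133
R→S: (14)(13) − (0)(-7) = 182
S→T: (0)(-2) − (-15)(13) = 195
T→P: (-15)(-9) − (-7)(-2) = 121
Σ = 835
Area = |Σ|/2 = 417.5.
Hole:
Apply Gauss's area formula: 2A = Σ (x_i·y_{i+1} − x_{i+1}·y_i), indices taken mod 3.
Σ = (1) + (0) + (0) = 1
Area = |Σ|/2 = 0.5.
Net area = 417.5 − 0.5 = 417.

417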